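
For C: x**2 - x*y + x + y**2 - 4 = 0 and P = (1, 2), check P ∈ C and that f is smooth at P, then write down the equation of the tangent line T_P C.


Tangent line at P: x + 3*y - 7 = 0.

Step 1: f(1, 2) = 0, so P lies on C.
Step 2: partial derivatives
  f_x(x, y) = 2*x - y + 1, f_y(x, y) = -x + 2*y.
  f_x(P) = 1, f_y(P) = 3 (gradient nonzero, so P is smooth).
Step 3: tangent line at P: 1·(x − 1) + 3·(y − 2) = 0.
Expanding: x + 3*y - 7 = 0.


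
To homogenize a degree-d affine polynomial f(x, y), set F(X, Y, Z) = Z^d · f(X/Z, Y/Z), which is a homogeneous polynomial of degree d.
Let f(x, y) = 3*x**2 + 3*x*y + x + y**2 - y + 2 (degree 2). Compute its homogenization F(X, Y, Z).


F(X, Y, Z) = 3*X**2 + 3*X*Y + X*Z + Y**2 - Y*Z + 2*Z**2

deg(f) = 2.
Substitute x = X/Z, y = Y/Z into f, then multiply by Z^2.
  monomial 3·x^2·y^0 ↦ 3·X^2·Y^0·Z^0.
  monomial 3·x^1·y^1 ↦ 3·X^1·Y^1·Z^0.
  monomial 1·x^1·y^0 ↦ 1·X^1·Y^0·Z^1.
  monomial 1·x^0·y^2 ↦ 1·X^0·Y^2·Z^0.
  monomial -1·x^0·y^1 ↦ -1·X^0·Y^1·Z^1.
  monomial 2·x^0·y^0 ↦ 2·X^0·Y^0·Z^2.
Collecting: F(X, Y, Z) = 3*X**2 + 3*X*Y + X*Z + Y**2 - Y*Z + 2*Z**2.


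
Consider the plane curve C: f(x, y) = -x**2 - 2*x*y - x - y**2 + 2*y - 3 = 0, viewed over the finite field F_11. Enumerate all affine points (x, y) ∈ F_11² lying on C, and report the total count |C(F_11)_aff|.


Affine F_11-points: {(0, 4), (0, 9), (2, 4), (2, 5), (3, 9), (5, 0), (5, 3), (9, 1), (9, 5), (10, 1), (10, 3)}; count = 11.

For each of the 121 pairs (x, y) ∈ F_11², evaluate f(x, y) mod 11. Record the zeros.
  x = 0: [0↦8, 1↦9, 2↦8, 3↦5, 4↦0, 5↦4, 6↦6, 7↦6, 8↦4, 9↦0, 10↦5]  zeros at y ∈ {4, 9}
  x = 1: [0↦6, 1↦5, 2↦2, 3↦8, 4↦1, 5↦3, 6↦3, 7↦1, 8↦8, 9↦2, 10↦5]  zeros at y ∈ ∅
  x = 2: [0↦2, 1↦10, 2↦5, 3↦9, 4↦0, 5↦0, 6↦9, 7↦5, 8↦10, 9↦2, 10↦3]  zeros at y ∈ {4, 5}
  x = 3: [0↦7, 1↦2, 2↦6, 3↦8, 4↦8, 5↦6, 6↦2, 7↦7, 8↦10, 9↦0, 10↦10]  zeros at y ∈ {9}
  x = 4: [0↦10, 1↦3, 2↦5, 3↦5, 4↦3, 5↦10, 6↦4, 7↦7, 8↦8, 9↦7, 10↦4]  zeros at y ∈ ∅
  x = 5: [0↦0, 1↦2, 2↦2, 3↦0, 4↦7, 5↦1, 6↦4, 7↦5, 8↦4, 9↦1, 10↦7]  zeros at y ∈ {0, 3}
  x = 6: [0↦10, 1↦10, 2↦8, 3↦4, 4↦9, 5↦1, 6↦2, 7↦1, 8↦9, 9↦4, 10↦8]  zeros at y ∈ ∅
  x = 7: [0↦7, 1↦5, 2↦1, 3↦6, 4↦9, 5↦10, 6↦9, 7↦6, 8↦1, 9↦5, 10↦7]  zeros at y ∈ ∅
  x = 8: [0↦2, 1↦9, 2↦3, 3↦6, 4↦7, 5↦6, 6↦3, 7↦9, 8↦2, 9↦4, 10↦4]  zeros at y ∈ ∅
  x = 9: [0↦6, 1↦0, 2↦3, 3↦4, 4↦3, 5↦0, 6↦6, 7↦10, 8↦1, 9↦1, 10↦10]  zeros at y ∈ {1, 5}
  x = 10: [0↦8, 1↦0, 2↦1, 3↦0, 4↦8, 5↦3, 6↦7, 7↦9, 8↦9, 9↦7, 10↦3]  zeros at y ∈ {1, 3}
Collecting zeros: affine points = {(0, 4), (0, 9), (2, 4), (2, 5), (3, 9), (5, 0), (5, 3), (9, 1), (9, 5), (10, 1), (10, 3)}.
Total count |C(F_11)_aff| = 11.


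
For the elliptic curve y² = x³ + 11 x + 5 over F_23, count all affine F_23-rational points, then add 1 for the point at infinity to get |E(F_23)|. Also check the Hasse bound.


Affine points = {(2, 9), (2, 14), (5, 1), (5, 22), (11, 10), (11, 13), (12, 5), (12, 18), (15, 7), (15, 16), (18, 3), (18, 20), (19, 9), (19, 14), (22, 4), (22, 19)}; affine count = 16; |E(F_23)| = 17.

Discriminant check: Δ ∝ 4a³ + 27b² = 4·11³ + 27·5² = 4·1331 + 27·25 ≡ 19 (mod 23). Nonzero ⇒ E is nonsingular.
For each x ∈ F_23, compute rhs = x³ + 11·x + 5 mod 23, then count y ∈ F_23 with y² ≡ rhs.
  x = 0: rhs = 5, matching y values: none (0 points).
  x = 1: rhs = 17, matching y values: none (0 points).
  x = 2: rhs = 12, matching y values: 9, 14 (2 points).
  x = 3: rhs = 19, matching y values: none (0 points).
  x = 4: rhs = 21, matching y values: none (0 points).
  x = 5: rhs = 1, matching y values: 1, 22 (2 points).
  x = 6: rhs = 11, matching y values: none (0 points).
  x = 7: rhs = 11, matching y values: none (0 points).
  x = 8: rhs = 7, matching y values: none (0 points).
  x = 9: rhs = 5, matching y values: none (0 points).
  x = 10: rhs = 11, matching y values: none (0 points).
  x = 11: rhs = 8, matching y values: 10, 13 (2 points).
  x = 12: rhs = 2, matching y values: 5, 18 (2 points).
  x = 13: rhs = 22, matching y values: none (0 points).
  x = 14: rhs = 5, matching y values: none (0 points).
  x = 15: rhs = 3, matching y values: 7, 16 (2 points).
  x = 16: rhs = 22, matching y values: none (0 points).
  x = 17: rhs = 22, matching y values: none (0 points).
  x = 18: rhs = 9, matching y values: 3, 20 (2 points).
  x = 19: rhs = 12, matching y values: 9, 14 (2 points).
  x = 20: rhs = 14, matching y values: none (0 points).
  x = 21: rhs = 21, matching y values: none (0 points).
  x = 22: rhs = 16, matching y values: 4, 19 (2 points).
Total affine count: 16.
Full point count |E(F_23)| = 16 + 1 = 17.
Hasse bound: |17 − (23+1)| = |-7| = 7 ≤ 2√23 ≈ 9.5917 ✓.


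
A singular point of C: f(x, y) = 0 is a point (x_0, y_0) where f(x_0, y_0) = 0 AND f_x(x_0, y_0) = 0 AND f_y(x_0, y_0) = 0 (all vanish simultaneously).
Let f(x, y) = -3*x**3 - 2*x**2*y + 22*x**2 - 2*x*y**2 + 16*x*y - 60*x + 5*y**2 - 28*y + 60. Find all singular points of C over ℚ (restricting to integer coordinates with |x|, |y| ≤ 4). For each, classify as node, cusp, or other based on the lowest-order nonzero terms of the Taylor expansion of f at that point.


Singular points: {(2, 2)}; classification: cusp.

Compute partial derivatives:
  f_x = -9*x**2 - 4*x*y + 44*x - 2*y**2 + 16*y - 60.
  f_y = -2*x**2 - 4*x*y + 16*x + 10*y - 28.
Scan x_0 ∈ {−4, ..., 4}. For each x_0, f_y(x_0, y) is a polynomial in y; find its integer roots y ∈ {−4, ..., 4}, then test f_x and f at those candidates.
  x = -4: f_y(-4, y) = 26*y - 124; no integer root y with |y| ≤ 4.
  x = -3: f_y(-3, y) = 22*y - 94; no integer root y with |y| ≤ 4.
  x = -2: f_y(-2, y) = 18*y - 68; no integer root y with |y| ≤ 4.
  x = -1: f_y(-1, y) = 14*y - 46; no integer root y with |y| ≤ 4.
  x = 0: f_y(0, y) = 10*y - 28; no integer root y with |y| ≤ 4.
  x = 1: f_y(1, y) = 6*y - 14; no integer root y with |y| ≤ 4.
  x = 2: f_y(2, y) = 2*y - 4; vanishes at y ∈ {2}. (2, 2): f_x = 0, f = 0 — SINGULAR.
  x = 3: f_y(3, y) = 2 - 2*y; vanishes at y ∈ {1}. (3, 1): f_x = -7 ≠ 0.
  x = 4: f_y(4, y) = 4 - 6*y; no integer root y with |y| ≤ 4.
Only singular point on the grid: (2, 2).
Classify: substitute x = 2 + u, y = 2 + v and expand: f = -3*u**3 - 2*u**2*v - 2*u*v**2 + v**2.
No constant or linear terms (consistent with a singular point). Quadratic part: v**2. Cubic part: -3*u**3 - 2*u**2*v - 2*u*v**2.
The quadratic part v**2 is a perfect square, so there is a single (double) tangent line v = 0, i.e. y = 2. Restricting the cubic part to that line (v = 0) leaves -3*u**3 ≠ 0, so f is not divisible by v and the branch is v² ≈ 3*u**3 to lowest order — this is a cusp.
Classification: cusp.


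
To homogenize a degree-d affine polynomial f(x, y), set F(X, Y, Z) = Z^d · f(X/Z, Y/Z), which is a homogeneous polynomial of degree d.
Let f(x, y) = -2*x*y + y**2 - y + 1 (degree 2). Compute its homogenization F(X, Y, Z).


F(X, Y, Z) = -2*X*Y + Y**2 - Y*Z + Z**2

deg(f) = 2.
Substitute x = X/Z, y = Y/Z into f, then multiply by Z^2.
  monomial -2·x^1·y^1 ↦ -2·X^1·Y^1·Z^0.
  monomial 1·x^0·y^2 ↦ 1·X^0·Y^2·Z^0.
  monomial -1·x^0·y^1 ↦ -1·X^0·Y^1·Z^1.
  monomial 1·x^0·y^0 ↦ 1·X^0·Y^0·Z^2.
Collecting: F(X, Y, Z) = -2*X*Y + Y**2 - Y*Z + Z**2.


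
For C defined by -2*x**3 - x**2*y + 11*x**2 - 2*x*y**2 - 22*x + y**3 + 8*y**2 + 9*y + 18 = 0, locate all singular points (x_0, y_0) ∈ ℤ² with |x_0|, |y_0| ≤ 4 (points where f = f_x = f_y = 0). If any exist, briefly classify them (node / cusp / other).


Singular points: {(2, -1)}; classification: cusp.

Compute partial derivatives:
  f_x = -6*x**2 - 2*x*y + 22*x - 2*y**2 - 22.
  f_y = -x**2 - 4*x*y + 3*y**2 + 16*y + 9.
Scan x_0 ∈ {−4, ..., 4}. For each x_0, f_y(x_0, y) is a polynomial in y; find its integer roots y ∈ {−4, ..., 4}, then test f_x and f at those candidates.
  x = -4: f_y(-4, y) = 3*y**2 + 32*y - 7; no integer root y with |y| ≤ 4.
  x = -3: f_y(-3, y) = 3*y**2 + 28*y; vanishes at y ∈ {0}. (-3, 0): f_x = -142 ≠ 0.
  x = -2: f_y(-2, y) = 3*y**2 + 24*y + 5; no integer root y with |y| ≤ 4.
  x = -1: f_y(-1, y) = 3*y**2 + 20*y + 8; no integer root y with |y| ≤ 4.
  x = 0: f_y(0, y) = 3*y**2 + 16*y + 9; no integer root y with |y| ≤ 4.
  x = 1: f_y(1, y) = 3*y**2 + 12*y + 8; no integer root y with |y| ≤ 4.
  x = 2: f_y(2, y) = 3*y**2 + 8*y + 5; vanishes at y ∈ {-1}. (2, -1): f_x = 0, f = 0 — SINGULAR.
  x = 3: f_y(3, y) = 3*y**2 + 4*y; vanishes at y ∈ {0}. (3, 0): f_x = -10 ≠ 0.
  x = 4: f_y(4, y) = 3*y**2 - 7; no integer root y with |y| ≤ 4.
Only singular point on the grid: (2, -1).
Classify: substitute x = 2 + u, y = -1 + v and expand: f = -2*u**3 - u**2*v - 2*u*v**2 + v**3 + v**2.
No constant or linear terms (consistent with a singular point). Quadratic part: v**2. Cubic part: -2*u**3 - u**2*v - 2*u*v**2 + v**3.
The quadratic part v**2 is a perfect square, so there is a single (double) tangent line v = 0, i.e. y = -1. Restricting the cubic part to that line (v = 0) leaves -2*u**3 ≠ 0, so f is not divisible by v and the branch is v² ≈ 2*u**3 to lowest order — this is a cusp.
Classification: cusp.


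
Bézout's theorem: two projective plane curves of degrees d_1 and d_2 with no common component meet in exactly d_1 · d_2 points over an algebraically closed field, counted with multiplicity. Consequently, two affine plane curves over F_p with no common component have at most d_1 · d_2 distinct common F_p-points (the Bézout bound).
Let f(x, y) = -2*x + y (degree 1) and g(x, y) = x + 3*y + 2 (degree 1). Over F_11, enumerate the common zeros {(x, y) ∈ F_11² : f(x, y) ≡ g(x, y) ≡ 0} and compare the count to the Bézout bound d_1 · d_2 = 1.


Common zeros: {(6, 1)}; count = 1; Bézout bound = 1.

deg(f) = 1, deg(g) = 1, so Bézout bound = 1.
Scan x ∈ F_11. For each x, list the y ∈ F_11 with f(x, y) ≡ 0 and those with g(x, y) ≡ 0 (mod 11); the common zeros in that column are the intersection.
  x = 0: f ≡ 0 at y ∈ {0}; g ≡ 0 at y ∈ {3}; common: ∅.
  x = 1: f ≡ 0 at y ∈ {2}; g ≡ 0 at y ∈ {10}; common: ∅.
  x = 2: f ≡ 0 at y ∈ {4}; g ≡ 0 at y ∈ {6}; common: ∅.
  x = 3: f ≡ 0 at y ∈ {6}; g ≡ 0 at y ∈ {2}; common: ∅.
  x = 4: f ≡ 0 at y ∈ {8}; g ≡ 0 at y ∈ {9}; common: ∅.
  x = 5: f ≡ 0 at y ∈ {10}; g ≡ 0 at y ∈ {5}; common: ∅.
  x = 6: f ≡ 0 at y ∈ {1}; g ≡ 0 at y ∈ {1}; common: {1}.
  x = 7: f ≡ 0 at y ∈ {3}; g ≡ 0 at y ∈ {8}; common: ∅.
  x = 8: f ≡ 0 at y ∈ {5}; g ≡ 0 at y ∈ {4}; common: ∅.
  x = 9: f ≡ 0 at y ∈ {7}; g ≡ 0 at y ∈ {0}; common: ∅.
  x = 10: f ≡ 0 at y ∈ {9}; g ≡ 0 at y ∈ {7}; common: ∅.
Collecting: common zeros = {(6, 1)}, so the count is 1.
Comparison with the Bézout bound: 1 ≤ 1 = deg(f)·deg(g), as expected for curves with no common component (the bound is attained).


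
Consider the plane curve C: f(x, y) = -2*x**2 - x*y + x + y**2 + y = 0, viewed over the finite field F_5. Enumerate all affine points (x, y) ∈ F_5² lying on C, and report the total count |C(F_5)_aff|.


Affine F_5-points: {(0, 0), (0, 4), (1, 1), (1, 4), (2, 3), (3, 0), (3, 2), (4, 1), (4, 2)}; count = 9.

For each of the 25 pairs (x, y) ∈ F_5², evaluate f(x, y) mod 5. Record the zeros.
  x = 0: [0↦0, 1↦2, 2↦1, 3↦2, 4↦0]  zeros at y ∈ {0, 4}
  x = 1: [0↦4, 1↦0, 2↦3, 3↦3, 4↦0]  zeros at y ∈ {1, 4}
  x = 2: [0↦4, 1↦4, 2↦1, 3↦0, 4↦1]  zeros at y ∈ {3}
  x = 3: [0↦0, 1↦4, 2↦0, 3↦3, 4↦3]  zeros at y ∈ {0, 2}
  x = 4: [0↦2, 1↦0, 2↦0, 3↦2, 4↦1]  zeros at y ∈ {1, 2}
Collecting zeros: affine points = {(0, 0), (0, 4), (1, 1), (1, 4), (2, 3), (3, 0), (3, 2), (4, 1), (4, 2)}.
Total count |C(F_5)_aff| = 9.


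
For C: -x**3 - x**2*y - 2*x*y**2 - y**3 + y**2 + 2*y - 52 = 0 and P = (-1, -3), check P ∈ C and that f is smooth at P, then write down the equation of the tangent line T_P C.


Tangent line at P: -27*x - 44*y - 159 = 0.

Step 1: f(-1, -3) = 0, so P lies on C.
Step 2: partial derivatives
  f_x(x, y) = -3*x**2 - 2*x*y - 2*y**2, f_y(x, y) = -x**2 - 4*x*y - 3*y**2 + 2*y + 2.
  f_x(P) = -27, f_y(P) = -44 (gradient nonzero, so P is smooth).
Step 3: tangent line at P: -27·(x − -1) + -44·(y − -3) = 0.
Expanding: -27*x - 44*y - 159 = 0.


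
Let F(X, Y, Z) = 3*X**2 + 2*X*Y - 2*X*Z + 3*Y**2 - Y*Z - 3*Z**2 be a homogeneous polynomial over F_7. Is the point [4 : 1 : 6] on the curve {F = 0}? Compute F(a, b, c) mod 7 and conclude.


F(4,1,6) ≡ 2 (mod 7); P is NOT on the curve.

Evaluate F(4, 1, 6) term-by-term (mod 7).
  3*X**2 ↦ 3·16·1·1 = 48
  2*X*Y ↦ 2·4·1·1 = 8
  -2*X*Z ↦ -2·4·1·6 = -48
  3*Y**2 ↦ 3·1·1·1 = 3
  -Y*Z ↦ -1·1·1·6 = -6
  -3*Z**2 ↦ -3·1·1·36 = -108
Sum: F(4, 1, 6) = (48) + (8) + (-48) + (3) + (-6) + (-108) = -103.
Reducing mod 7: -103 ≡ 2 (mod 7).
Since F(a, b, c) ≡ 2 ≠ 0 (mod 7), P does NOT lie on the curve.


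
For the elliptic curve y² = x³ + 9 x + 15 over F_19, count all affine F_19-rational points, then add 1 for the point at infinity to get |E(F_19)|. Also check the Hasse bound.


Affine points = {(1, 5), (1, 14), (4, 1), (4, 18), (6, 0), (11, 1), (11, 18), (13, 7), (13, 12), (14, 4), (14, 15), (18, 9), (18, 10)}; affine count = 13; |E(F_19)| = 14.

Discriminant check: Δ ∝ 4a³ + 27b² = 4·9³ + 27·15² = 4·729 + 27·225 ≡ 4 (mod 19). Nonzero ⇒ E is nonsingular.
For each x ∈ F_19, compute rhs = x³ + 9·x + 15 mod 19, then count y ∈ F_19 with y² ≡ rhs.
  x = 0: rhs = 15, matching y values: none (0 points).
  x = 1: rhs = 6, matching y values: 5, 14 (2 points).
  x = 2: rhs = 3, matching y values: none (0 points).
  x = 3: rhs = 12, matching y values: none (0 points).
  x = 4: rhs = 1, matching y values: 1, 18 (2 points).
  x = 5: rhs = 14, matching y values: none (0 points).
  x = 6: rhs = 0, matching y values: 0 (1 points).
  x = 7: rhs = 3, matching y values: none (0 points).
  x = 8: rhs = 10, matching y values: none (0 points).
  x = 9: rhs = 8, matching y values: none (0 points).
  x = 10: rhs = 3, matching y values: none (0 points).
  x = 11: rhs = 1, matching y values: 1, 18 (2 points).
  x = 12: rhs = 8, matching y values: none (0 points).
  x = 13: rhs = 11, matching y values: 7, 12 (2 points).
  x = 14: rhs = 16, matching y values: 4, 15 (2 points).
  x = 15: rhs = 10, matching y values: none (0 points).
  x = 16: rhs = 18, matching y values: none (0 points).
  x = 17: rhs = 8, matching y values: none (0 points).
  x = 18: rhs = 5, matching y values: 9, 10 (2 points).
Total affine count: 13.
Full point count |E(F_19)| = 13 + 1 = 14.
Hasse bound: |14 − (19+1)| = |-6| = 6 ≤ 2√19 ≈ 8.7178 ✓.


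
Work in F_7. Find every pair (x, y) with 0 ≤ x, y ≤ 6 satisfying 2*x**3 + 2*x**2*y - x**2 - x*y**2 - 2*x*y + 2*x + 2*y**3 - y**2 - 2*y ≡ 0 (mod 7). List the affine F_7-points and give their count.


Affine F_7-points: {(0, 0), (1, 2), (1, 4), (2, 3), (3, 6), (4, 6), (5, 5), (5, 6)}; count = 8.

For each of the 49 pairs (x, y) ∈ F_7², evaluate f(x, y) mod 7. Record the zeros.
  x = 0: [0↦0, 1↦6, 2↦1, 3↦4, 4↦6, 5↦5, 6↦6]  zeros at y ∈ {0}
  x = 1: [0↦3, 1↦1, 2↦0, 3↦5, 4↦0, 5↦4, 6↦1]  zeros at y ∈ {2, 4}
  x = 2: [0↦2, 1↦3, 2↦3, 3↦0, 4↦6, 5↦5, 6↦2]  zeros at y ∈ {3}
  x = 3: [0↦2, 1↦3, 2↦1, 3↦1, 4↦1, 5↦6, 6↦0]  zeros at y ∈ {6}
  x = 4: [0↦1, 1↦6, 2↦6, 3↦6, 4↦4, 5↦5, 6↦0]  zeros at y ∈ {6}
  x = 5: [0↦4, 1↦3, 2↦2, 3↦6, 4↦6, 5↦0, 6↦0]  zeros at y ∈ {5, 6}
  x = 6: [0↦2, 1↦6, 2↦1, 3↦6, 4↦5, 5↦3, 6↦5]  zeros at y ∈ ∅
Collecting zeros: affine points = {(0, 0), (1, 2), (1, 4), (2, 3), (3, 6), (4, 6), (5, 5), (5, 6)}.
Total count |C(F_7)_aff| = 8.


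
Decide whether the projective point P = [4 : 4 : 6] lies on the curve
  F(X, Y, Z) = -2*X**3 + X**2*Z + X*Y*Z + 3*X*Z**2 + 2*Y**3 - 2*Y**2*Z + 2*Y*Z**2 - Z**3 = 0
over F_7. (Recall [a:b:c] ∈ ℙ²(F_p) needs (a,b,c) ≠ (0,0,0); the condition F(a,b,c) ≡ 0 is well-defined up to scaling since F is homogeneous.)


F(4,4,6) ≡ 0 (mod 7); P is on the curve.

Evaluate F(4, 4, 6) term-by-term (mod 7).
  -2*X**3 ↦ -2·64·1·1 = -128
  X**2*Z ↦ 1·16·1·6 = 96
  X*Y*Z ↦ 1·4·4·6 = 96
  3*X*Z**2 ↦ 3·4·1·36 = 432
  2*Y**3 ↦ 2·1·64·1 = 128
  -2*Y**2*Z ↦ -2·1·16·6 = -192
  2*Y*Z**2 ↦ 2·1·4·36 = 288
  -Z**3 ↦ -1·1·1·216 = -216
Sum: F(4, 4, 6) = (-128) + (96) + (96) + (432) + (128) + (-192) + (288) + (-216) = 504.
Reducing mod 7: 504 ≡ 0 (mod 7).
Since F(a, b, c) ≡ 0 (mod 7), P lies on the curve.


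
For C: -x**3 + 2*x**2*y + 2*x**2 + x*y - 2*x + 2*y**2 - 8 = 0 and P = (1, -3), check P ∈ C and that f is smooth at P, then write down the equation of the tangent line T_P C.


Tangent line at P: -16*x - 9*y - 11 = 0.

Step 1: f(1, -3) = 0, so P lies on C.
Step 2: partial derivatives
  f_x(x, y) = -3*x**2 + 4*x*y + 4*x + y - 2, f_y(x, y) = 2*x**2 + x + 4*y.
  f_x(P) = -16, f_y(P) = -9 (gradient nonzero, so P is smooth).
Step 3: tangent line at P: -16·(x − 1) + -9·(y − -3) = 0.
Expanding: -16*x - 9*y - 11 = 0.


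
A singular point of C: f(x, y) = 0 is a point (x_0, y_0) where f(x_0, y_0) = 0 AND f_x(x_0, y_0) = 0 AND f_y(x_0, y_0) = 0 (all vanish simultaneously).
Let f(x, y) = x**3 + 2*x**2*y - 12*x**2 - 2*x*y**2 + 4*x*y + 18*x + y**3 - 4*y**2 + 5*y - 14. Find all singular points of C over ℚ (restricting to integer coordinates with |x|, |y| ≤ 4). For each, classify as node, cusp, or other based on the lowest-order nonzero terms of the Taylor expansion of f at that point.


Singular points: {(2, 3)}; classification: cusp.

Compute partial derivatives:
  f_x = 3*x**2 + 4*x*y - 24*x - 2*y**2 + 4*y + 18.
  f_y = 2*x**2 - 4*x*y + 4*x + 3*y**2 - 8*y + 5.
Scan x_0 ∈ {−4, ..., 4}. For each x_0, f_y(x_0, y) is a polynomial in y; find its integer roots y ∈ {−4, ..., 4}, then test f_x and f at those candidates.
  x = -4: f_y(-4, y) = 3*y**2 + 8*y + 21; no integer root y with |y| ≤ 4.
  x = -3: f_y(-3, y) = 3*y**2 + 4*y + 11; no integer root y with |y| ≤ 4.
  x = -2: f_y(-2, y) = 3*y**2 + 5; no integer root y with |y| ≤ 4.
  x = -1: f_y(-1, y) = 3*y**2 - 4*y + 3; no integer root y with |y| ≤ 4.
  x = 0: f_y(0, y) = 3*y**2 - 8*y + 5; vanishes at y ∈ {1}. (0, 1): f_x = 20 ≠ 0.
  x = 1: f_y(1, y) = 3*y**2 - 12*y + 11; no integer root y with |y| ≤ 4.
  x = 2: f_y(2, y) = 3*y**2 - 16*y + 21; vanishes at y ∈ {3}. (2, 3): f_x = 0, f = 0 — SINGULAR.
  x = 3: f_y(3, y) = 3*y**2 - 20*y + 35; no integer root y with |y| ≤ 4.
  x = 4: f_y(4, y) = 3*y**2 - 24*y + 53; no integer root y with |y| ≤ 4.
Only singular point on the grid: (2, 3).
Classify: substitute x = 2 + u, y = 3 + v and expand: f = u**3 + 2*u**2*v - 2*u*v**2 + v**3 + v**2.
No constant or linear terms (consistent with a singular point). Quadratic part: v**2. Cubic part: u**3 + 2*u**2*v - 2*u*v**2 + v**3.
The quadratic part v**2 is a perfect square, so there is a single (double) tangent line v = 0, i.e. y = 3. Restricting the cubic part to that line (v = 0) leaves u**3 ≠ 0, so f is not divisible by v and the branch is v² ≈ -u**3 to lowest order — this is a cusp.
Classification: cusp.


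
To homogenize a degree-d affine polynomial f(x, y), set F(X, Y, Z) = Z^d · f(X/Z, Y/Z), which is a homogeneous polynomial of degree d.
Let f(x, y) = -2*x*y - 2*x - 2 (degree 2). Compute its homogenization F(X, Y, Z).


F(X, Y, Z) = -2*X*Y - 2*X*Z - 2*Z**2

deg(f) = 2.
Substitute x = X/Z, y = Y/Z into f, then multiply by Z^2.
  monomial -2·x^1·y^1 ↦ -2·X^1·Y^1·Z^0.
  monomial -2·x^1·y^0 ↦ -2·X^1·Y^0·Z^1.
  monomial -2·x^0·y^0 ↦ -2·X^0·Y^0·Z^2.
Collecting: F(X, Y, Z) = -2*X*Y - 2*X*Z - 2*Z**2.


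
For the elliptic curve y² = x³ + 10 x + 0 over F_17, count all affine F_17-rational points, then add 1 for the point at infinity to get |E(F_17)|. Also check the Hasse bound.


Affine points = {(0, 0), (4, 6), (4, 11), (6, 2), (6, 15), (11, 8), (11, 9), (13, 7), (13, 10)}; affine count = 9; |E(F_17)| = 10.

Discriminant check: Δ ∝ 4a³ + 27b² = 4·10³ + 27·0² = 4·1000 + 27·0 ≡ 5 (mod 17). Nonzero ⇒ E is nonsingular.
For each x ∈ F_17, compute rhs = x³ + 10·x + 0 mod 17, then count y ∈ F_17 with y² ≡ rhs.
  x = 0: rhs = 0, matching y values: 0 (1 points).
  x = 1: rhs = 11, matching y values: none (0 points).
  x = 2: rhs = 11, matching y values: none (0 points).
  x = 3: rhs = 6, matching y values: none (0 points).
  x = 4: rhs = 2, matching y values: 6, 11 (2 points).
  x = 5: rhs = 5, matching y values: none (0 points).
  x = 6: rhs = 4, matching y values: 2, 15 (2 points).
  x = 7: rhs = 5, matching y values: none (0 points).
  x = 8: rhs = 14, matching y values: none (0 points).
  x = 9: rhs = 3, matching y values: none (0 points).
  x = 10: rhs = 12, matching y values: none (0 points).
  x = 11: rhs = 13, matching y values: 8, 9 (2 points).
  x = 12: rhs = 12, matching y values: none (0 points).
  x = 13: rhs = 15, matching y values: 7, 10 (2 points).
  x = 14: rhs = 11, matching y values: none (0 points).
  x = 15: rhs = 6, matching y values: none (0 points).
  x = 16: rhs = 6, matching y values: none (0 points).
Total affine count: 9.
Full point count |E(F_17)| = 9 + 1 = 10.
Hasse bound: |10 − (17+1)| = |-8| = 8 ≤ 2√17 ≈ 8.2462 ✓.


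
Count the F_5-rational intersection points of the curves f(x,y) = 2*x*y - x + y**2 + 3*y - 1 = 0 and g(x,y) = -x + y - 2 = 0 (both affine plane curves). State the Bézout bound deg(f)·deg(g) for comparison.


Common zeros: ∅; count = 0; Bézout bound = 2.

deg(f) = 2, deg(g) = 1, so Bézout bound = 2.
Scan x ∈ F_5. For each x, list the y ∈ F_5 with f(x, y) ≡ 0 and those with g(x, y) ≡ 0 (mod 5); the common zeros in that column are the intersection.
  x = 0: f ≡ 0 at y ∈ ∅; g ≡ 0 at y ∈ {2}; common: ∅.
  x = 1: f ≡ 0 at y ∈ ∅; g ≡ 0 at y ∈ {3}; common: ∅.
  x = 2: f ≡ 0 at y ∈ {1, 2}; g ≡ 0 at y ∈ {4}; common: ∅.
  x = 3: f ≡ 0 at y ∈ ∅; g ≡ 0 at y ∈ {0}; common: ∅.
  x = 4: f ≡ 0 at y ∈ {0, 4}; g ≡ 0 at y ∈ {1}; common: ∅.
Collecting: common zeros = ∅, so the count is 0.
Comparison with the Bézout bound: 0 ≤ 2 = deg(f)·deg(g), as expected for curves with no common component (the affine F_5-count falls short of the bound because intersections may lie at infinity, over extension fields, or carry multiplicity).


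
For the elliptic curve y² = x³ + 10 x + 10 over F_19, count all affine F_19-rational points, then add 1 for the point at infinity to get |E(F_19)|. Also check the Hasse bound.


Affine points = {(2, 0), (4, 0), (6, 1), (6, 18), (7, 9), (7, 10), (11, 8), (11, 11), (13, 0), (14, 5), (14, 14), (15, 1), (15, 18), (17, 1), (17, 18)}; affine count = 15; |E(F_19)| = 16.

Discriminant check: Δ ∝ 4a³ + 27b² = 4·10³ + 27·10² = 4·1000 + 27·100 ≡ 12 (mod 19). Nonzero ⇒ E is nonsingular.
For each x ∈ F_19, compute rhs = x³ + 10·x + 10 mod 19, then count y ∈ F_19 with y² ≡ rhs.
  x = 0: rhs = 10, matching y values: none (0 points).
  x = 1: rhs = 2, matching y values: none (0 points).
  x = 2: rhs = 0, matching y values: 0 (1 points).
  x = 3: rhs = 10, matching y values: none (0 points).
  x = 4: rhs = 0, matching y values: 0 (1 points).
  x = 5: rhs = 14, matching y values: none (0 points).
  x = 6: rhs = 1, matching y values: 1, 18 (2 points).
  x = 7: rhs = 5, matching y values: 9, 10 (2 points).
  x = 8: rhs = 13, matching y values: none (0 points).
  x = 9: rhs = 12, matching y values: none (0 points).
  x = 10: rhs = 8, matching y values: none (0 points).
  x = 11: rhs = 7, matching y values: 8, 11 (2 points).
  x = 12: rhs = 15, matching y values: none (0 points).
  x = 13: rhs = 0, matching y values: 0 (1 points).
  x = 14: rhs = 6, matching y values: 5, 14 (2 points).
  x = 15: rhs = 1, matching y values: 1, 18 (2 points).
  x = 16: rhs = 10, matching y values: none (0 points).
  x = 17: rhs = 1, matching y values: 1, 18 (2 points).
  x = 18: rhs = 18, matching y values: none (0 points).
Total affine count: 15.
Full point count |E(F_19)| = 15 + 1 = 16.
Hasse bound: |16 − (19+1)| = |-4| = 4 ≤ 2√19 ≈ 8.7178 ✓.


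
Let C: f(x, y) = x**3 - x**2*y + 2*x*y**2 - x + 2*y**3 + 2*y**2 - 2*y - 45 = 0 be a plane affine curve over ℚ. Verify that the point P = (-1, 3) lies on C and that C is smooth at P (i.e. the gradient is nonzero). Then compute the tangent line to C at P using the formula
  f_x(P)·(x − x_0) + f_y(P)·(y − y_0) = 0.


Tangent line at P: 26*x + 51*y - 127 = 0.

Step 1: f(-1, 3) = 0, so P lies on C.
Step 2: partial derivatives
  f_x(x, y) = 3*x**2 - 2*x*y + 2*y**2 - 1, f_y(x, y) = -x**2 + 4*x*y + 6*y**2 + 4*y - 2.
  f_x(P) = 26, f_y(P) = 51 (gradient nonzero, so P is smooth).
Step 3: tangent line at P: 26·(x − -1) + 51·(y − 3) = 0.
Expanding: 26*x + 51*y - 127 = 0.


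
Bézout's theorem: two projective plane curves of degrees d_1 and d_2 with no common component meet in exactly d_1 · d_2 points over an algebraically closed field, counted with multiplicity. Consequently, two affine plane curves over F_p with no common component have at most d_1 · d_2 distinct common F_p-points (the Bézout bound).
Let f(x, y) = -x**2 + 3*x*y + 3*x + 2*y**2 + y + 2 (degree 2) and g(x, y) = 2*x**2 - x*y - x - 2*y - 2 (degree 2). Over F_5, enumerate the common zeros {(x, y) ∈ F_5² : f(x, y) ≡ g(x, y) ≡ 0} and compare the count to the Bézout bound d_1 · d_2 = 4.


Common zeros: ∅; count = 0; Bézout bound = 4.

deg(f) = 2, deg(g) = 2, so Bézout bound = 4.
Scan x ∈ F_5. For each x, list the y ∈ F_5 with f(x, y) ≡ 0 and those with g(x, y) ≡ 0 (mod 5); the common zeros in that column are the intersection.
  x = 0: f ≡ 0 at y ∈ {1}; g ≡ 0 at y ∈ {4}; common: ∅.
  x = 1: f ≡ 0 at y ∈ {1, 2}; g ≡ 0 at y ∈ {3}; common: ∅.
  x = 2: f ≡ 0 at y ∈ ∅; g ≡ 0 at y ∈ {1}; common: ∅.
  x = 3: f ≡ 0 at y ∈ {2, 3}; g ≡ 0 at y ∈ ∅; common: ∅.
  x = 4: f ≡ 0 at y ∈ {3}; g ≡ 0 at y ∈ {1}; common: ∅.
Collecting: common zeros = ∅, so the count is 0.
Comparison with the Bézout bound: 0 ≤ 4 = deg(f)·deg(g), as expected for curves with no common component (the affine F_5-count falls short of the bound because intersections may lie at infinity, over extension fields, or carry multiplicity).


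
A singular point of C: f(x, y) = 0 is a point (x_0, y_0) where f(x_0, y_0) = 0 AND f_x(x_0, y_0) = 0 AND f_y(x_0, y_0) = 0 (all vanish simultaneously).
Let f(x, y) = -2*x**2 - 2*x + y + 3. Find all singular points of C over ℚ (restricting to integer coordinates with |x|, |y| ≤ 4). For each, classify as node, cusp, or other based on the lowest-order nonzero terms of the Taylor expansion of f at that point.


No singular points in the scanned grid; C is smooth there.

Compute partial derivatives:
  f_x = -4*x - 2.
  f_y = 1.
f_y = 1 is a nonzero constant, so f_y never vanishes: no point (x, y) can satisfy f = f_x = f_y = 0. In particular no (x, y) ∈ {−4, ..., 4}² is singular; the curve is smooth.


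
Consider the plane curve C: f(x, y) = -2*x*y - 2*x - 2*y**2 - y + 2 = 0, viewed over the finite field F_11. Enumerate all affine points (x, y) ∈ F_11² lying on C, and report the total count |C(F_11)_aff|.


Affine F_11-points: {(1, 0), (1, 4), (2, 5), (2, 9), (4, 6), (6, 2), (6, 8), (8, 1), (8, 7), (10, 3)}; count = 10.

For each of the 121 pairs (x, y) ∈ F_11², evaluate f(x, y) mod 11. Record the zeros.
  x = 0: [0↦2, 1↦10, 2↦3, 3↦3, 4↦10, 5↦2, 6↦1, 7↦7, 8↦9, 9↦7, 10↦1]  zeros at y ∈ ∅
  x = 1: [0↦0, 1↦6, 2↦8, 3↦6, 4↦0, 5↦1, 6↦9, 7↦2, 8↦2, 9↦9, 10↦1]  zeros at y ∈ {0, 4}
  x = 2: [0↦9, 1↦2, 2↦2, 3↦9, 4↦1, 5↦0, 6↦6, 7↦8, 8↦6, 9↦0, 10↦1]  zeros at y ∈ {5, 9}
  x = 3: [0↦7, 1↦9, 2↦7, 3↦1, 4↦2, 5↦10, 6↦3, 7↦3, 8↦10, 9↦2, 10↦1]  zeros at y ∈ ∅
  x = 4: [0↦5, 1↦5, 2↦1, 3↦4, 4↦3, 5↦9, 6↦0, 7↦9, 8↦3, 9↦4, 10↦1]  zeros at y ∈ {6}
  x = 5: [0↦3, 1↦1, 2↦6, 3↦7, 4↦4, 5↦8, 6↦8, 7↦4, 8↦7, 9↦6, 10↦1]  zeros at y ∈ ∅
  x = 6: [0↦1, 1↦8, 2↦0, 3↦10, 4↦5, 5↦7, 6↦5, 7↦10, 8↦0, 9↦8, 10↦1]  zeros at y ∈ {2, 8}
  x = 7: [0↦10, 1↦4, 2↦5, 3↦2, 4↦6, 5↦6, 6↦2, 7↦5, 8↦4, 9↦10, 10↦1]  zeros at y ∈ ∅
  x = 8: [0↦8, 1↦0, 2↦10, 3↦5, 4↦7, 5↦5, 6↦10, 7↦0, 8↦8, 9↦1, 10↦1]  zeros at y ∈ {1, 7}
  x = 9: [0↦6, 1↦7, 2↦4, 3↦8, 4↦8, 5↦4, 6↦7, 7↦6, 8↦1, 9↦3, 10↦1]  zeros at y ∈ ∅
  x = 10: [0↦4, 1↦3, 2↦9, 3↦0, 4↦9, 5↦3, 6↦4, 7↦1, 8↦5, 9↦5, 10↦1]  zeros at y ∈ {3}
Collecting zeros: affine points = {(1, 0), (1, 4), (2, 5), (2, 9), (4, 6), (6, 2), (6, 8), (8, 1), (8, 7), (10, 3)}.
Total count |C(F_11)_aff| = 10.


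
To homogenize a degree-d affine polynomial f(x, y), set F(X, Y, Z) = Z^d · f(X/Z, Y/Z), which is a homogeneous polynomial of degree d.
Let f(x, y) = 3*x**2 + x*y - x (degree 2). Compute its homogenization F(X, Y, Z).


F(X, Y, Z) = 3*X**2 + X*Y - X*Z

deg(f) = 2.
Substitute x = X/Z, y = Y/Z into f, then multiply by Z^2.
  monomial 3·x^2·y^0 ↦ 3·X^2·Y^0·Z^0.
  monomial 1·x^1·y^1 ↦ 1·X^1·Y^1·Z^0.
  monomial -1·x^1·y^0 ↦ -1·X^1·Y^0·Z^1.
Collecting: F(X, Y, Z) = 3*X**2 + X*Y - X*Z.


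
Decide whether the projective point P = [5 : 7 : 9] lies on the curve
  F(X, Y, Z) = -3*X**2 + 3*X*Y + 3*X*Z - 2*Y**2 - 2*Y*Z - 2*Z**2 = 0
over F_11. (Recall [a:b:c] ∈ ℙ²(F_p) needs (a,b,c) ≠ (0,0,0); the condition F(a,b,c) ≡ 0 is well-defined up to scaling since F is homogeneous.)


F(5,7,9) ≡ 10 (mod 11); P is NOT on the curve.

Evaluate F(5, 7, 9) term-by-term (mod 11).
  -3*X**2 ↦ -3·25·1·1 = -75
  3*X*Y ↦ 3·5·7·1 = 105
  3*X*Z ↦ 3·5·1·9 = 135
  -2*Y**2 ↦ -2·1·49·1 = -98
  -2*Y*Z ↦ -2·1·7·9 = -126
  -2*Z**2 ↦ -2·1·1·81 = -162
Sum: F(5, 7, 9) = (-75) + (105) + (135) + (-98) + (-126) + (-162) = -221.
Reducing mod 11: -221 ≡ 10 (mod 11).
Since F(a, b, c) ≡ 10 ≠ 0 (mod 11), P does NOT lie on the curve.


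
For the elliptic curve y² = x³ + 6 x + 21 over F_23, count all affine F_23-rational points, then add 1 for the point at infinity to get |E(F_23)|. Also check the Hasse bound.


Affine points = {(2, 8), (2, 15), (8, 11), (8, 12), (10, 0), (12, 2), (12, 21), (15, 6), (15, 17), (16, 2), (16, 21), (18, 2), (18, 21), (19, 5), (19, 18), (21, 1), (21, 22)}; affine count = 17; |E(F_23)| = 18.

Discriminant check: Δ ∝ 4a³ + 27b² = 4·6³ + 27·21² = 4·216 + 27·441 ≡ 6 (mod 23). Nonzero ⇒ E is nonsingular.
For each x ∈ F_23, compute rhs = x³ + 6·x + 21 mod 23, then count y ∈ F_23 with y² ≡ rhs.
  x = 0: rhs = 21, matching y values: none (0 points).
  x = 1: rhs = 5, matching y values: none (0 points).
  x = 2: rhs = 18, matching y values: 8, 15 (2 points).
  x = 3: rhs = 20, matching y values: none (0 points).
  x = 4: rhs = 17, matching y values: none (0 points).
  x = 5: rhs = 15, matching y values: none (0 points).
  x = 6: rhs = 20, matching y values: none (0 points).
  x = 7: rhs = 15, matching y values: none (0 points).
  x = 8: rhs = 6, matching y values: 11, 12 (2 points).
  x = 9: rhs = 22, matching y values: none (0 points).
  x = 10: rhs = 0, matching y values: 0 (1 points).
  x = 11: rhs = 15, matching y values: none (0 points).
  x = 12: rhs = 4, matching y values: 2, 21 (2 points).
  x = 13: rhs = 19, matching y values: none (0 points).
  x = 14: rhs = 20, matching y values: none (0 points).
  x = 15: rhs = 13, matching y values: 6, 17 (2 points).
  x = 16: rhs = 4, matching y values: 2, 21 (2 points).
  x = 17: rhs = 22, matching y values: none (0 points).
  x = 18: rhs = 4, matching y values: 2, 21 (2 points).
  x = 19: rhs = 2, matching y values: 5, 18 (2 points).
  x = 20: rhs = 22, matching y values: none (0 points).
  x = 21: rhs = 1, matching y values: 1, 22 (2 points).
  x = 22: rhs = 14, matching y values: none (0 points).
Total affine count: 17.
Full point count |E(F_23)| = 17 + 1 = 18.
Hasse bound: |18 − (23+1)| = |-6| = 6 ≤ 2√23 ≈ 9.5917 ✓.


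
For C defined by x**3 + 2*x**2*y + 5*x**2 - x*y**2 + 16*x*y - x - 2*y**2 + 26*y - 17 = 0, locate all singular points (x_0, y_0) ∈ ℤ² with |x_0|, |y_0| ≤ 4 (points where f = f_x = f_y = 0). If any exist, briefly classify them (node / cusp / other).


Singular points: {(-3, 2)}; classification: cusp.

Compute partial derivatives:
  f_x = 3*x**2 + 4*x*y + 10*x - y**2 + 16*y - 1.
  f_y = 2*x**2 - 2*x*y + 16*x - 4*y + 26.
Scan x_0 ∈ {−4, ..., 4}. For each x_0, f_y(x_0, y) is a polynomial in y; find its integer roots y ∈ {−4, ..., 4}, then test f_x and f at those candidates.
  x = -4: f_y(-4, y) = 4*y - 6; no integer root y with |y| ≤ 4.
  x = -3: f_y(-3, y) = 2*y - 4; vanishes at y ∈ {2}. (-3, 2): f_x = 0, f = 0 — SINGULAR.
  x = -2: f_y(-2, y) = 2; no integer root y with |y| ≤ 4.
  x = -1: f_y(-1, y) = 12 - 2*y; no integer root y with |y| ≤ 4.
  x = 0: f_y(0, y) = 26 - 4*y; no integer root y with |y| ≤ 4.
  x = 1: f_y(1, y) = 44 - 6*y; no integer root y with |y| ≤ 4.
  x = 2: f_y(2, y) = 66 - 8*y; no integer root y with |y| ≤ 4.
  x = 3: f_y(3, y) = 92 - 10*y; no integer root y with |y| ≤ 4.
  x = 4: f_y(4, y) = 122 - 12*y; no integer root y with |y| ≤ 4.
Only singular point on the grid: (-3, 2).
Classify: substitute x = -3 + u, y = 2 + v and expand: f = u**3 + 2*u**2*v - u*v**2 + v**2.
No constant or linear terms (consistent with a singular point). Quadratic part: v**2. Cubic part: u**3 + 2*u**2*v - u*v**2.
The quadratic part v**2 is a perfect square, so there is a single (double) tangent line v = 0, i.e. y = 2. Restricting the cubic part to that line (v = 0) leaves u**3 ≠ 0, so f is not divisible by v and the branch is v² ≈ -u**3 to lowest order — this is a cusp.
Classification: cusp.


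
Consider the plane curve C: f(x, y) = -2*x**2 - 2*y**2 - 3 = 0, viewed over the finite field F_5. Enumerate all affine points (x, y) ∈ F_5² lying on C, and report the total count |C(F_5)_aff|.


Affine F_5-points: {(0, 1), (0, 4), (1, 0), (4, 0)}; count = 4.

For each of the 25 pairs (x, y) ∈ F_5², evaluate f(x, y) mod 5. Record the zeros.
  x = 0: [0↦2, 1↦0, 2↦4, 3↦4, 4↦0]  zeros at y ∈ {1, 4}
  x = 1: [0↦0, 1↦3, 2↦2, 3↦2, 4↦3]  zeros at y ∈ {0}
  x = 2: [0↦4, 1↦2, 2↦1, 3↦1, 4↦2]  zeros at y ∈ ∅
  x = 3: [0↦4, 1↦2, 2↦1, 3↦1, 4↦2]  zeros at y ∈ ∅
  x = 4: [0↦0, 1↦3, 2↦2, 3↦2, 4↦3]  zeros at y ∈ {0}
Collecting zeros: affine points = {(0, 1), (0, 4), (1, 0), (4, 0)}.
Total count |C(F_5)_aff| = 4.


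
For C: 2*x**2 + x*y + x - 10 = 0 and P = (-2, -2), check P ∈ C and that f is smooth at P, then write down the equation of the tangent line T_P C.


Tangent line at P: -9*x - 2*y - 22 = 0.

Step 1: f(-2, -2) = 0, so P lies on C.
Step 2: partial derivatives
  f_x(x, y) = 4*x + y + 1, f_y(x, y) = x.
  f_x(P) = -9, f_y(P) = -2 (gradient nonzero, so P is smooth).
Step 3: tangent line at P: -9·(x − -2) + -2·(y − -2) = 0.
Expanding: -9*x - 2*y - 22 = 0.


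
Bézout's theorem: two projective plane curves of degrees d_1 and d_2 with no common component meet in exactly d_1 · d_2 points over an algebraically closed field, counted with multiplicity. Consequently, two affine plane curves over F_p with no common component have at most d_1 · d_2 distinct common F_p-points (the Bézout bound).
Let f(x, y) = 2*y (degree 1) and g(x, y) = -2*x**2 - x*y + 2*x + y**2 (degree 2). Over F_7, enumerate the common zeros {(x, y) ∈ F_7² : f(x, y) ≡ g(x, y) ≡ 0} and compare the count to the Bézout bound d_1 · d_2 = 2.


Common zeros: {(0, 0), (1, 0)}; count = 2; Bézout bound = 2.

deg(f) = 1, deg(g) = 2, so Bézout bound = 2.
Scan x ∈ F_7. For each x, list the y ∈ F_7 with f(x, y) ≡ 0 and those with g(x, y) ≡ 0 (mod 7); the common zeros in that column are the intersection.
  x = 0: f ≡ 0 at y ∈ {0}; g ≡ 0 at y ∈ {0}; common: {0}.
  x = 1: f ≡ 0 at y ∈ {0}; g ≡ 0 at y ∈ {0, 1}; common: {0}.
  x = 2: f ≡ 0 at y ∈ {0}; g ≡ 0 at y ∈ ∅; common: ∅.
  x = 3: f ≡ 0 at y ∈ {0}; g ≡ 0 at y ∈ {1, 2}; common: ∅.
  x = 4: f ≡ 0 at y ∈ {0}; g ≡ 0 at y ∈ {2}; common: ∅.
  x = 5: f ≡ 0 at y ∈ {0}; g ≡ 0 at y ∈ ∅; common: ∅.
  x = 6: f ≡ 0 at y ∈ {0}; g ≡ 0 at y ∈ ∅; common: ∅.
Collecting: common zeros = {(0, 0), (1, 0)}, so the count is 2.
Comparison with the Bézout bound: 2 ≤ 2 = deg(f)·deg(g), as expected for curves with no common component (the bound is attained).


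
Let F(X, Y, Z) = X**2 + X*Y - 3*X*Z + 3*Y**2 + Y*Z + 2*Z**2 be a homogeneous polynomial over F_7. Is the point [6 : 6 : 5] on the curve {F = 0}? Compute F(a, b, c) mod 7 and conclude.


F(6,6,5) ≡ 2 (mod 7); P is NOT on the curve.

Evaluate F(6, 6, 5) term-by-term (mod 7).
  X**2 ↦ 1·36·1·1 = 36
  X*Y ↦ 1·6·6·1 = 36
  -3*X*Z ↦ -3·6·1·5 = -90
  3*Y**2 ↦ 3·1·36·1 = 108
  Y*Z ↦ 1·1·6·5 = 30
  2*Z**2 ↦ 2·1·1·25 = 50
Sum: F(6, 6, 5) = (36) + (36) + (-90) + (108) + (30) + (50) = 170.
Reducing mod 7: 170 ≡ 2 (mod 7).
Since F(a, b, c) ≡ 2 ≠ 0 (mod 7), P does NOT lie on the curve.


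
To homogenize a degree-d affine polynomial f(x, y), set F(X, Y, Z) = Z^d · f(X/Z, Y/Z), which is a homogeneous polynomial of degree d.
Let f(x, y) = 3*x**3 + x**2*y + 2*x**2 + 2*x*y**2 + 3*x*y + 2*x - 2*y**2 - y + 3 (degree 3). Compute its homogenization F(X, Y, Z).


F(X, Y, Z) = 3*X**3 + X**2*Y + 2*X**2*Z + 2*X*Y**2 + 3*X*Y*Z + 2*X*Z**2 - 2*Y**2*Z - Y*Z**2 + 3*Z**3

deg(f) = 3.
Substitute x = X/Z, y = Y/Z into f, then multiply by Z^3.
  monomial 3·x^3·y^0 ↦ 3·X^3·Y^0·Z^0.
  monomial 1·x^2·y^1 ↦ 1·X^2·Y^1·Z^0.
  monomial 2·x^2·y^0 ↦ 2·X^2·Y^0·Z^1.
  monomial 2·x^1·y^2 ↦ 2·X^1·Y^2·Z^0.
  monomial 3·x^1·y^1 ↦ 3·X^1·Y^1·Z^1.
  monomial 2·x^1·y^0 ↦ 2·X^1·Y^0·Z^2.
  monomial -2·x^0·y^2 ↦ -2·X^0·Y^2·Z^1.
  monomial -1·x^0·y^1 ↦ -1·X^0·Y^1·Z^2.
  monomial 3·x^0·y^0 ↦ 3·X^0·Y^0·Z^3.
Collecting: F(X, Y, Z) = 3*X**3 + X**2*Y + 2*X**2*Z + 2*X*Y**2 + 3*X*Y*Z + 2*X*Z**2 - 2*Y**2*Z - Y*Z**2 + 3*Z**3.


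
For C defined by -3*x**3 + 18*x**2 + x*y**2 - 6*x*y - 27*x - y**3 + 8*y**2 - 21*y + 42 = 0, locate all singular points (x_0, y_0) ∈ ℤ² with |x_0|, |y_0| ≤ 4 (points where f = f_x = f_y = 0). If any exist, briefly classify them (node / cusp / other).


Singular points: {(2, 3)}; classification: cusp.

Compute partial derivatives:
  f_x = -9*x**2 + 36*x + y**2 - 6*y - 27.
  f_y = 2*x*y - 6*x - 3*y**2 + 16*y - 21.
Scan x_0 ∈ {−4, ..., 4}. For each x_0, f_y(x_0, y) is a polynomial in y; find its integer roots y ∈ {−4, ..., 4}, then test f_x and f at those candidates.
  x = -4: f_y(-4, y) = -3*y**2 + 8*y + 3; vanishes at y ∈ {3}. (-4, 3): f_x = -324 ≠ 0.
  x = -3: f_y(-3, y) = -3*y**2 + 10*y - 3; vanishes at y ∈ {3}. (-3, 3): f_x = -225 ≠ 0.
  x = -2: f_y(-2, y) = -3*y**2 + 12*y - 9; vanishes at y ∈ {1, 3}. (-2, 1): f_x = -140 ≠ 0; (-2, 3): f_x = -144 ≠ 0.
  x = -1: f_y(-1, y) = -3*y**2 + 14*y - 15; vanishes at y ∈ {3}. (-1, 3): f_x = -81 ≠ 0.
  x = 0: f_y(0, y) = -3*y**2 + 16*y - 21; vanishes at y ∈ {3}. (0, 3): f_x = -36 ≠ 0.
  x = 1: f_y(1, y) = -3*y**2 + 18*y - 27; vanishes at y ∈ {3}. (1, 3): f_x = -9 ≠ 0.
  x = 2: f_y(2, y) = -3*y**2 + 20*y - 33; vanishes at y ∈ {3}. (2, 3): f_x = 0, f = 0 — SINGULAR.
  x = 3: f_y(3, y) = -3*y**2 + 22*y - 39; vanishes at y ∈ {3}. (3, 3): f_x = -9 ≠ 0.
  x = 4: f_y(4, y) = -3*y**2 + 24*y - 45; vanishes at y ∈ {3}. (4, 3): f_x = -36 ≠ 0.
Only singular point on the grid: (2, 3).
Classify: substitute x = 2 + u, y = 3 + v and expand: f = -3*u**3 + u*v**2 - v**3 + v**2.
No constant or linear terms (consistent with a singular point). Quadratic part: v**2. Cubic part: -3*u**3 + u*v**2 - v**3.
The quadratic part v**2 is a perfect square, so there is a single (double) tangent line v = 0, i.e. y = 3. Restricting the cubic part to that line (v = 0) leaves -3*u**3 ≠ 0, so f is not divisible by v and the branch is v² ≈ 3*u**3 to lowest order — this is a cusp.
Classification: cusp.
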